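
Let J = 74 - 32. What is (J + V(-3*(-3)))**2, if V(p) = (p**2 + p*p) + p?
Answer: 45369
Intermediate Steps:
V(p) = p + 2*p**2 (V(p) = (p**2 + p**2) + p = 2*p**2 + p = p + 2*p**2)
J = 42
(J + V(-3*(-3)))**2 = (42 + (-3*(-3))*(1 + 2*(-3*(-3))))**2 = (42 + 9*(1 + 2*9))**2 = (42 + 9*(1 + 18))**2 = (42 + 9*19)**2 = (42 + 171)**2 = 213**2 = 45369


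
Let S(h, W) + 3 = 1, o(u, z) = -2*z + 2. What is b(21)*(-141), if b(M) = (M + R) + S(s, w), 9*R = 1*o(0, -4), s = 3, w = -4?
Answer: -8507/3 ≈ -2835.7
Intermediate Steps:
o(u, z) = 2 - 2*z
S(h, W) = -2 (S(h, W) = -3 + 1 = -2)
R = 10/9 (R = (1*(2 - 2*(-4)))/9 = (1*(2 + 8))/9 = (1*10)/9 = (⅑)*10 = 10/9 ≈ 1.1111)
b(M) = -8/9 + M (b(M) = (M + 10/9) - 2 = (10/9 + M) - 2 = -8/9 + M)
b(21)*(-141) = (-8/9 + 21)*(-141) = (181/9)*(-141) = -8507/3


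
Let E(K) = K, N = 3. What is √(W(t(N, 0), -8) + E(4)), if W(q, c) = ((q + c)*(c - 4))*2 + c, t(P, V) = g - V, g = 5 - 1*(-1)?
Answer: 2*√11 ≈ 6.6332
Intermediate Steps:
g = 6 (g = 5 + 1 = 6)
t(P, V) = 6 - V
W(q, c) = c + 2*(-4 + c)*(c + q) (W(q, c) = ((c + q)*(-4 + c))*2 + c = ((-4 + c)*(c + q))*2 + c = 2*(-4 + c)*(c + q) + c = c + 2*(-4 + c)*(c + q))
√(W(t(N, 0), -8) + E(4)) = √((-8*(6 - 1*0) - 7*(-8) + 2*(-8)² + 2*(-8)*(6 - 1*0)) + 4) = √((-8*(6 + 0) + 56 + 2*64 + 2*(-8)*(6 + 0)) + 4) = √((-8*6 + 56 + 128 + 2*(-8)*6) + 4) = √((-48 + 56 + 128 - 96) + 4) = √(40 + 4) = √44 = 2*√11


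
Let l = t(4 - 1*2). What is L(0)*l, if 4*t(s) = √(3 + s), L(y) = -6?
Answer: -3*√5/2 ≈ -3.3541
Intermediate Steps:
t(s) = √(3 + s)/4
l = √5/4 (l = √(3 + (4 - 1*2))/4 = √(3 + (4 - 2))/4 = √(3 + 2)/4 = √5/4 ≈ 0.55902)
L(0)*l = -3*√5/2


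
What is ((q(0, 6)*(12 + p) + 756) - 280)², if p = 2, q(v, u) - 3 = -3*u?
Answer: 70756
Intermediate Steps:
q(v, u) = 3 - 3*u
((q(0, 6)*(12 + p) + 756) - 280)² = (((3 - 3*6)*(12 + 2) + 756) - 280)² = (((3 - 18)*14 + 756) - 280)² = ((-15*14 + 756) - 280)² = ((-210 + 756) - 280)² = (546 - 280)² = 266² = 70756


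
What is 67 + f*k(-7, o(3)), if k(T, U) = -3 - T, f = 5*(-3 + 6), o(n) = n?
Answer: 127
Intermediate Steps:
f = 15 (f = 5*3 = 15)
67 + f*k(-7, o(3)) = 67 + 15*(-3 - 1*(-7)) = 67 + 15*(-3 + 7) = 67 + 15*4 = 67 + 60 = 127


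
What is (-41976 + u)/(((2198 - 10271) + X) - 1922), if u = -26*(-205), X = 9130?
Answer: 36646/865 ≈ 42.365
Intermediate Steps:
u = 5330
(-41976 + u)/(((2198 - 10271) + X) - 1922) = (-41976 + 5330)/(((2198 - 10271) + 9130) - 1922) = -36646/((-8073 + 9130) - 1922) = -36646/(1057 - 1922) = -36646/(-865) = -36646*(-1/865) = 36646/865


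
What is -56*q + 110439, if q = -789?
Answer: 154623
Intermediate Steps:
-56*q + 110439 = -56*(-789) + 110439 = 44184 + 110439 = 154623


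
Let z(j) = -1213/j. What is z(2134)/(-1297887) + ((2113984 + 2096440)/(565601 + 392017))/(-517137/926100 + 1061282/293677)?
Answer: 58734235698388367751978821/40815156319395678100176186 ≈ 1.4390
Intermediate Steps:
z(2134)/(-1297887) + ((2113984 + 2096440)/(565601 + 392017))/(-517137/926100 + 1061282/293677) = -1213/2134/(-1297887) + ((2113984 + 2096440)/(565601 + 392017))/(-517137/926100 + 1061282/293677) = -1213*1/2134*(-1/1297887) + (4210424/957618)/(-517137*1/926100 + 1061282*(1/293677)) = -1213/2134*(-1/1297887) + (4210424*(1/957618))/(-172379/308700 + 1061282/293677) = 1213/2769690858 + 2105212/(478809*(276994005817/90658089900)) = 1213/2769690858 + (2105212/478809)*(90658089900/276994005817) = 1213/2769690858 + 21206055417173200/14736358103470217 = 58734235698388367751978821/40815156319395678100176186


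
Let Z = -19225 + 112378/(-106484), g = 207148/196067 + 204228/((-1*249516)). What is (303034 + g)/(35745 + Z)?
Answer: 1044064113791555030/56913824056288687 ≈ 18.345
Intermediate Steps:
g = 323454697/1358940377 (g = 207148*(1/196067) + 204228/(-249516) = 207148/196067 + 204228*(-1/249516) = 207148/196067 - 5673/6931 = 323454697/1358940377 ≈ 0.23802)
Z = -146233377/7606 (Z = -19225 + 112378*(-1/106484) = -19225 - 8027/7606 = -146233377/7606 ≈ -19226.)
(303034 + g)/(35745 + Z) = (303034 + 323454697/1358940377)/(35745 - 146233377/7606) = 411805461658515/(1358940377*(125643093/7606)) = (411805461658515/1358940377)*(7606/125643093) = 1044064113791555030/56913824056288687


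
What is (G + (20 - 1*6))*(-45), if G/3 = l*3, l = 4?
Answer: -2250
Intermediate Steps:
G = 36 (G = 3*(4*3) = 3*12 = 36)
(G + (20 - 1*6))*(-45) = (36 + (20 - 1*6))*(-45) = (36 + (20 - 6))*(-45) = (36 + 14)*(-45) = 50*(-45) = -2250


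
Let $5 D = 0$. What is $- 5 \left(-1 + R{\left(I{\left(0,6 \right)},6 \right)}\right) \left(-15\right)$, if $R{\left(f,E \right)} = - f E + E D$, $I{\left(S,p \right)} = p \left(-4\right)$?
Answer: $10725$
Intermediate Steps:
$D = 0$ ($D = \frac{1}{5} \cdot 0 = 0$)
$I{\left(S,p \right)} = - 4 p$
$R{\left(f,E \right)} = - E f$ ($R{\left(f,E \right)} = - f E + E 0 = - E f + 0 = - E f$)
$- 5 \left(-1 + R{\left(I{\left(0,6 \right)},6 \right)}\right) \left(-15\right) = - 5 \left(-1 - 6 \left(\left(-4\right) 6\right)\right) \left(-15\right) = - 5 \left(-1 - 6 \left(-24\right)\right) \left(-15\right) = - 5 \left(-1 + 144\right) \left(-15\right) = \left(-5\right) 143 \left(-15\right) = \left(-715\right) \left(-15\right) = 10725$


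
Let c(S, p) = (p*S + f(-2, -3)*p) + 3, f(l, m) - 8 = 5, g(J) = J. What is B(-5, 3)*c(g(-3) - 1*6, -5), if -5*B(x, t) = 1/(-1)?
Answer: -17/5 ≈ -3.4000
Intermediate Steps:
f(l, m) = 13 (f(l, m) = 8 + 5 = 13)
B(x, t) = ⅕ (B(x, t) = -⅕/(-1) = -⅕*(-1) = ⅕)
c(S, p) = 3 + 13*p + S*p (c(S, p) = (p*S + 13*p) + 3 = (S*p + 13*p) + 3 = (13*p + S*p) + 3 = 3 + 13*p + S*p)
B(-5, 3)*c(g(-3) - 1*6, -5) = (3 + 13*(-5) + (-3 - 1*6)*(-5))/5 = (3 - 65 + (-3 - 6)*(-5))/5 = (3 - 65 - 9*(-5))/5 = (3 - 65 + 45)/5 = (⅕)*(-17) = -17/5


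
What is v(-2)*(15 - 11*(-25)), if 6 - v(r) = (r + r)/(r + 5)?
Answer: 6380/3 ≈ 2126.7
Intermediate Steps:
v(r) = 6 - 2*r/(5 + r) (v(r) = 6 - (r + r)/(r + 5) = 6 - 2*r/(5 + r))
v(-2)*(15 - 11*(-25)) = (2*(15 + 2*(-2))/(5 - 2))*(15 - 11*(-25)) = (2*(15 - 4)/3)*(15 + 275) = (2*(⅓)*11)*290 = (22/3)*290 = 6380/3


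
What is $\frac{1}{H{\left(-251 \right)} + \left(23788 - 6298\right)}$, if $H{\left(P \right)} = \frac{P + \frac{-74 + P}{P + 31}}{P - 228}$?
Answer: $\frac{21076}{368630219} \approx 5.7174 \cdot 10^{-5}$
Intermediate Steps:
$H{\left(P \right)} = \frac{P + \frac{-74 + P}{31 + P}}{-228 + P}$
$\frac{1}{H{\left(-251 \right)} + \left(23788 - 6298\right)} = \frac{1}{\frac{74 - \left(-251\right)^{2} - -8032}{7068 - \left(-251\right)^{2} + 197 \left(-251\right)} + \left(23788 - 6298\right)} = \frac{1}{\frac{74 - 63001 + 8032}{7068 - 63001 - 49447} + \left(23788 - 6298\right)} = \frac{1}{\frac{74 - 63001 + 8032}{7068 - 63001 - 49447} + 17490} = \frac{1}{\frac{1}{-105380} \left(-54895\right) + 17490} = \frac{1}{\left(- \frac{1}{105380}\right) \left(-54895\right) + 17490} = \frac{1}{\frac{10979}{21076} + 17490} = \frac{1}{\frac{368630219}{21076}} = \frac{21076}{368630219}$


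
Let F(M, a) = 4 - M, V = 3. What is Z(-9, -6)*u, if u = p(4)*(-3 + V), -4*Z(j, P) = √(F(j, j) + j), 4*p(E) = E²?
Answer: 0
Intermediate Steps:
p(E) = E²/4
Z(j, P) = -½ (Z(j, P) = -√((4 - j) + j)/4 = -√4/4 = -¼*2 = -½)
u = 0 (u = ((¼)*4²)*(-3 + 3) = ((¼)*16)*0 = 4*0 = 0)
Z(-9, -6)*u = -½*0 = 0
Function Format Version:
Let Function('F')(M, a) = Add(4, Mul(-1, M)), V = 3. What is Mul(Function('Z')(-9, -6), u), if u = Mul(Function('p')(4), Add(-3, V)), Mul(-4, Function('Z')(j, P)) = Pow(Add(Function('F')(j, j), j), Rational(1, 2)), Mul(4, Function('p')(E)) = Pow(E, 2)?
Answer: 0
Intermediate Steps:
Function('p')(E) = Mul(Rational(1, 4), Pow(E, 2))
Function('Z')(j, P) = Rational(-1, 2) (Function('Z')(j, P) = Mul(Rational(-1, 4), Pow(Add(Add(4, Mul(-1, j)), j), Rational(1, 2))) = Mul(Rational(-1, 4), Pow(4, Rational(1, 2))) = Mul(Rational(-1, 4), 2) = Rational(-1, 2))
u = 0 (u = Mul(Mul(Rational(1, 4), Pow(4, 2)), Add(-3, 3)) = Mul(Mul(Rational(1, 4), 16), 0) = Mul(4, 0) = 0)
Mul(Function('Z')(-9, -6), u) = Mul(Rational(-1, 2), 0) = 0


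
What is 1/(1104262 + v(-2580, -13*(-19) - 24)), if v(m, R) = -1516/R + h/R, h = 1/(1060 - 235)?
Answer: 183975/203155350751 ≈ 9.0559e-7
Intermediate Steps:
h = 1/825 ≈ 0.0012121
v(m, R) = -1250699/(825*R) (v(m, R) = -1516/R + 1/(825*R) = -1250699/(825*R))
1/(1104262 + v(-2580, -13*(-19) - 24)) = 1/(1104262 - 1250699/(825*(-13*(-19) - 24))) = 1/(1104262 - 1250699/(825*(247 - 24))) = 1/(1104262 - 1250699/825/223) = 1/(1104262 - 1250699/825*1/223) = 1/(1104262 - 1250699/183975) = 1/(203155350751/183975) = 183975/203155350751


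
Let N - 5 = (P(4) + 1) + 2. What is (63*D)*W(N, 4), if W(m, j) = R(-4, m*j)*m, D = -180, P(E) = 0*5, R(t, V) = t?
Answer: 362880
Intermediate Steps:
P(E) = 0
N = 8 (N = 5 + ((0 + 1) + 2) = 5 + (1 + 2) = 5 + 3 = 8)
W(m, j) = -4*m
(63*D)*W(N, 4) = (63*(-180))*(-4*8) = -11340*(-32) = 362880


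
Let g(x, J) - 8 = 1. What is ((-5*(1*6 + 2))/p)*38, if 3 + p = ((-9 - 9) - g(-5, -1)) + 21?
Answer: 1520/9 ≈ 168.89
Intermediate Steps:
g(x, J) = 9 (g(x, J) = 8 + 1 = 9)
p = -9 (p = -3 + (((-9 - 9) - 1*9) + 21) = -3 + ((-18 - 9) + 21) = -3 + (-27 + 21) = -3 - 6 = -9)
((-5*(1*6 + 2))/p)*38 = (-5*(1*6 + 2)/(-9))*38 = (-5*(6 + 2)*(-1/9))*38 = (-5*8*(-1/9))*38 = -40*(-1/9)*38 = (40/9)*38 = 1520/9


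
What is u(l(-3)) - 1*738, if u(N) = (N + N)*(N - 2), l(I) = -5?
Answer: -668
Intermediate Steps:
u(N) = 2*N*(-2 + N) (u(N) = (2*N)*(-2 + N) = 2*N*(-2 + N))
u(l(-3)) - 1*738 = 2*(-5)*(-2 - 5) - 1*738 = 2*(-5)*(-7) - 738 = 70 - 738 = -668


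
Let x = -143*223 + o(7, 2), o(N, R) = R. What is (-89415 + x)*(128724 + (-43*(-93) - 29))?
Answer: -16096047588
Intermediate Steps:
x = -31887 (x = -143*223 + 2 = -31889 + 2 = -31887)
(-89415 + x)*(128724 + (-43*(-93) - 29)) = (-89415 - 31887)*(128724 + (-43*(-93) - 29)) = -121302*(128724 + (3999 - 29)) = -121302*(128724 + 3970) = -121302*132694 = -16096047588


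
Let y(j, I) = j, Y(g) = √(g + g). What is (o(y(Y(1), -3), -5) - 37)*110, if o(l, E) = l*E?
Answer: -4070 - 550*√2 ≈ -4847.8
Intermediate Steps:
Y(g) = √2*√g (Y(g) = √(2*g) = √2*√g)
o(l, E) = E*l
(o(y(Y(1), -3), -5) - 37)*110 = (-5*√2*√1 - 37)*110 = (-5*√2 - 37)*110 = (-37 - 5*√2)*110 = -4070 - 550*√2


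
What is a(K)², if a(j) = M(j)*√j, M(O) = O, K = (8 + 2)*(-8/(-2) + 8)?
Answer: 1728000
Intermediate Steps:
K = 120 (K = 10*(-8*(-½) + 8) = 10*(4 + 8) = 10*12 = 120)
a(j) = j^(3/2) (a(j) = j*√j = j^(3/2))
a(K)² = (120^(3/2))² = (240*√30)² = 1728000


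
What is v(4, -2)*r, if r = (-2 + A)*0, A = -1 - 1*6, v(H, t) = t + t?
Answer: 0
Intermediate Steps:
v(H, t) = 2*t
A = -7 (A = -1 - 6 = -7)
r = 0 (r = (-2 - 7)*0 = -9*0 = 0)
v(4, -2)*r = (2*(-2))*0 = -4*0 = 0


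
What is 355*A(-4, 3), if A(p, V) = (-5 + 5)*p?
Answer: 0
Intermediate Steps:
A(p, V) = 0 (A(p, V) = 0*p = 0)
355*A(-4, 3) = 355*0 = 0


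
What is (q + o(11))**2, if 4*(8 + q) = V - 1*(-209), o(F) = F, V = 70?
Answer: 84681/16 ≈ 5292.6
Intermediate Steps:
q = 247/4 (q = -8 + (70 - 1*(-209))/4 = -8 + (70 + 209)/4 = -8 + (1/4)*279 = -8 + 279/4 = 247/4 ≈ 61.750)
(q + o(11))**2 = (247/4 + 11)**2 = (291/4)**2 = 84681/16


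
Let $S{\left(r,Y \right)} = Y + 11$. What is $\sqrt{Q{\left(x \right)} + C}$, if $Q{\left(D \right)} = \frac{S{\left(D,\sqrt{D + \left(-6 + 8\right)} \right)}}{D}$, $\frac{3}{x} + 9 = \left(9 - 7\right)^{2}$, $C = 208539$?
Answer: $\frac{\sqrt{1876686 - 3 \sqrt{35}}}{3} \approx 456.64$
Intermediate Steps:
$S{\left(r,Y \right)} = 11 + Y$
$x = - \frac{3}{5}$ ($x = \frac{3}{-9 + \left(9 - 7\right)^{2}} = \frac{3}{-9 + 2^{2}} = \frac{3}{-9 + 4} = \frac{3}{-5} = 3 \left(- \frac{1}{5}\right) = - \frac{3}{5} \approx -0.6$)
$Q{\left(D \right)} = \frac{11 + \sqrt{2 + D}}{D}$ ($Q{\left(D \right)} = \frac{11 + \sqrt{D + \left(-6 + 8\right)}}{D} = \frac{11 + \sqrt{D + 2}}{D} = \frac{11 + \sqrt{2 + D}}{D}$)
$\sqrt{Q{\left(x \right)} + C} = \sqrt{\frac{11 + \sqrt{2 - \frac{3}{5}}}{- \frac{3}{5}} + 208539} = \sqrt{- \frac{5 \left(11 + \sqrt{\frac{7}{5}}\right)}{3} + 208539} = \sqrt{- \frac{5 \left(11 + \frac{\sqrt{35}}{5}\right)}{3} + 208539} = \sqrt{\left(- \frac{55}{3} - \frac{\sqrt{35}}{3}\right) + 208539} = \sqrt{\frac{625562}{3} - \frac{\sqrt{35}}{3}}$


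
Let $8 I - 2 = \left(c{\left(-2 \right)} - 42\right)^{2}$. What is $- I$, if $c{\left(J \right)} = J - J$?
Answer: $- \frac{883}{4} \approx -220.75$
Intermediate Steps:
$c{\left(J \right)} = 0$
$I = \frac{883}{4}$ ($I = \frac{1}{4} + \frac{\left(0 - 42\right)^{2}}{8} = \frac{1}{4} + \frac{\left(-42\right)^{2}}{8} = \frac{1}{4} + \frac{1}{8} \cdot 1764 = \frac{1}{4} + \frac{441}{2} = \frac{883}{4} \approx 220.75$)
$- I = \left(-1\right) \frac{883}{4} = - \frac{883}{4}$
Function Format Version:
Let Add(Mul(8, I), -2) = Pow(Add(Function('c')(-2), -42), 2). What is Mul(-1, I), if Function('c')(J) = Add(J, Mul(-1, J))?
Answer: Rational(-883, 4) ≈ -220.75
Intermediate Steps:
Function('c')(J) = 0
I = Rational(883, 4) (I = Add(Rational(1, 4), Mul(Rational(1, 8), Pow(Add(0, -42), 2))) = Add(Rational(1, 4), Mul(Rational(1, 8), Pow(-42, 2))) = Add(Rational(1, 4), Mul(Rational(1, 8), 1764)) = Add(Rational(1, 4), Rational(441, 2)) = Rational(883, 4) ≈ 220.75)
Mul(-1, I) = Mul(-1, Rational(883, 4)) = Rational(-883, 4)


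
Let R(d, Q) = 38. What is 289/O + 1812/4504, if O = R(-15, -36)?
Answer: 85657/10697 ≈ 8.0076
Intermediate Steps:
O = 38
289/O + 1812/4504 = 289/38 + 1812/4504 = 289*(1/38) + 1812*(1/4504) = 289/38 + 453/1126 = 85657/10697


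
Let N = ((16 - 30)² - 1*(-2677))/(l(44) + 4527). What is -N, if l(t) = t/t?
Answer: -2873/4528 ≈ -0.63450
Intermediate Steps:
l(t) = 1
N = 2873/4528 (N = ((16 - 30)² - 1*(-2677))/(1 + 4527) = ((-14)² + 2677)/4528 = (196 + 2677)*(1/4528) = 2873*(1/4528) = 2873/4528 ≈ 0.63450)
-N = -1*2873/4528 = -2873/4528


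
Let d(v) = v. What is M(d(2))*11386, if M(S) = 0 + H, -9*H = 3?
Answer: -11386/3 ≈ -3795.3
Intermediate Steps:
H = -⅓ (H = -⅑*3 = -⅓ ≈ -0.33333)
M(S) = -⅓ (M(S) = 0 - ⅓ = -⅓)
M(d(2))*11386 = -⅓*11386 = -11386/3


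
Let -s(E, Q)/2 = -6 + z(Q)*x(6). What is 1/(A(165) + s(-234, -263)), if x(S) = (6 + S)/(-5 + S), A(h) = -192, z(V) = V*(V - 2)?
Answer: -1/1672860 ≈ -5.9778e-7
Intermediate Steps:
z(V) = V*(-2 + V)
x(S) = (6 + S)/(-5 + S)
s(E, Q) = 12 - 24*Q*(-2 + Q) (s(E, Q) = -2*(-6 + (Q*(-2 + Q))*((6 + 6)/(-5 + 6))) = -2*(-6 + (Q*(-2 + Q))*(12/1)) = -2*(-6 + (Q*(-2 + Q))*(1*12)) = -2*(-6 + (Q*(-2 + Q))*12) = -2*(-6 + 12*Q*(-2 + Q)) = 12 - 24*Q*(-2 + Q))
1/(A(165) + s(-234, -263)) = 1/(-192 + (12 - 24*(-263)*(-2 - 263))) = 1/(-192 + (12 - 24*(-263)*(-265))) = 1/(-192 + (12 - 1672680)) = 1/(-192 - 1672668) = 1/(-1672860) = -1/1672860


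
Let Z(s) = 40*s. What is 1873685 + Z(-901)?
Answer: 1837645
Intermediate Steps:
1873685 + Z(-901) = 1873685 + 40*(-901) = 1873685 - 36040 = 1837645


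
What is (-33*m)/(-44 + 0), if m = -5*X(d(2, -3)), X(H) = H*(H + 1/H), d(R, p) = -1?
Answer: -15/2 ≈ -7.5000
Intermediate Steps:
m = -10 (m = -5*(1 + (-1)**2) = -5*(1 + 1) = -5*2 = -10)
(-33*m)/(-44 + 0) = (-33*(-10))/(-44 + 0) = 330/(-44) = 330*(-1/44) = -15/2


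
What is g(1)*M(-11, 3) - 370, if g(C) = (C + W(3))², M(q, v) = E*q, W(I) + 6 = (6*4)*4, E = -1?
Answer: 90721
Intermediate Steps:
W(I) = 90 (W(I) = -6 + (6*4)*4 = -6 + 24*4 = -6 + 96 = 90)
M(q, v) = -q
g(C) = (90 + C)² (g(C) = (C + 90)² = (90 + C)²)
g(1)*M(-11, 3) - 370 = (90 + 1)²*(-1*(-11)) - 370 = 91²*11 - 370 = 8281*11 - 370 = 91091 - 370 = 90721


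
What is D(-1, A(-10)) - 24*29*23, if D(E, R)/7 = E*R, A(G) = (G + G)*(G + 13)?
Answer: -15588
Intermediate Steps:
A(G) = 2*G*(13 + G) (A(G) = (2*G)*(13 + G) = 2*G*(13 + G))
D(E, R) = 7*E*R (D(E, R) = 7*(E*R) = 7*E*R)
D(-1, A(-10)) - 24*29*23 = 7*(-1)*(2*(-10)*(13 - 10)) - 24*29*23 = 7*(-1)*(2*(-10)*3) - 696*23 = 7*(-1)*(-60) - 16008 = 420 - 16008 = -15588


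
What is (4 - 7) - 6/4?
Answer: -9/2 ≈ -4.5000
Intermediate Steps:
(4 - 7) - 6/4 = -3 + (1/4)*(-6) = -3 - 3/2 = -9/2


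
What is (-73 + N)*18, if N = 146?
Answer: 1314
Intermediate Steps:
(-73 + N)*18 = (-73 + 146)*18 = 73*18 = 1314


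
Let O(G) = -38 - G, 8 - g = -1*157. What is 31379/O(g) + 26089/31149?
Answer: -972128404/6323247 ≈ -153.74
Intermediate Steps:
g = 165 (g = 8 - (-1)*157 = 8 - 1*(-157) = 8 + 157 = 165)
31379/O(g) + 26089/31149 = 31379/(-38 - 1*165) + 26089/31149 = 31379/(-38 - 165) + 26089*(1/31149) = 31379/(-203) + 26089/31149 = 31379*(-1/203) + 26089/31149 = -31379/203 + 26089/31149 = -972128404/6323247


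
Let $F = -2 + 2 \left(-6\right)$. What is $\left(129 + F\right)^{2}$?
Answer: $13225$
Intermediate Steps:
$F = -14$ ($F = -2 - 12 = -14$)
$\left(129 + F\right)^{2} = \left(129 - 14\right)^{2} = 115^{2} = 13225$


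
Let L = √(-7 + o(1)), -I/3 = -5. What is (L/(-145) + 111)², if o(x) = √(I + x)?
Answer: (16095 - I*√3)²/21025 ≈ 12321.0 - 2.6518*I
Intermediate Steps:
I = 15 (I = -3*(-5) = 15)
o(x) = √(15 + x)
L = I*√3 (L = √(-7 + √(15 + 1)) = √(-7 + √16) = √(-7 + 4) = √(-3) = I*√3 ≈ 1.732*I)
(L/(-145) + 111)² = ((I*√3)/(-145) + 111)² = ((I*√3)*(-1/145) + 111)² = (-I*√3/145 + 111)² = (111 - I*√3/145)²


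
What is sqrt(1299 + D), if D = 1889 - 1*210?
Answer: sqrt(2978) ≈ 54.571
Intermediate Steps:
D = 1679 (D = 1889 - 210 = 1679)
sqrt(1299 + D) = sqrt(1299 + 1679) = sqrt(2978)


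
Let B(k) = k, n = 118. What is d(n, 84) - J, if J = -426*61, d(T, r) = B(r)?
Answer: 26070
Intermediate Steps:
d(T, r) = r
J = -25986
d(n, 84) - J = 84 - 1*(-25986) = 84 + 25986 = 26070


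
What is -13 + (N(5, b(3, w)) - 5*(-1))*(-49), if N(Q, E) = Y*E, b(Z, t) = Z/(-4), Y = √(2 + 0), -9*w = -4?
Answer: -258 + 147*√2/4 ≈ -206.03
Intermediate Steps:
w = 4/9 (w = -⅑*(-4) = 4/9 ≈ 0.44444)
Y = √2 ≈ 1.4142
b(Z, t) = -Z/4 (b(Z, t) = Z*(-¼) = -Z/4)
N(Q, E) = E*√2 (N(Q, E) = √2*E = E*√2)
-13 + (N(5, b(3, w)) - 5*(-1))*(-49) = -13 + ((-¼*3)*√2 - 5*(-1))*(-49) = -13 + (-3*√2/4 + 5)*(-49) = -13 + (5 - 3*√2/4)*(-49) = -13 + (-245 + 147*√2/4) = -258 + 147*√2/4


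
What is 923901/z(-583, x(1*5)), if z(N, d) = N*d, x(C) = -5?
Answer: 83991/265 ≈ 316.95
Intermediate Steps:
923901/z(-583, x(1*5)) = 923901/((-583*(-5))) = 923901/2915 = 923901*(1/2915) = 83991/265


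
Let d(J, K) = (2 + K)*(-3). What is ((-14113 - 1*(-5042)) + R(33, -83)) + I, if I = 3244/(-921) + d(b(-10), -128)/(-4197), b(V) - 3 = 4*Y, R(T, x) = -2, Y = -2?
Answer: -11695024369/1288479 ≈ -9076.6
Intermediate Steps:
b(V) = -5 (b(V) = 3 + 4*(-2) = 3 - 8 = -5)
d(J, K) = -6 - 3*K
I = -4654402/1288479 (I = 3244/(-921) + (-6 - 3*(-128))/(-4197) = 3244*(-1/921) + (-6 + 384)*(-1/4197) = -3244/921 + 378*(-1/4197) = -3244/921 - 126/1399 = -4654402/1288479 ≈ -3.6123)
((-14113 - 1*(-5042)) + R(33, -83)) + I = ((-14113 - 1*(-5042)) - 2) - 4654402/1288479 = ((-14113 + 5042) - 2) - 4654402/1288479 = (-9071 - 2) - 4654402/1288479 = -9073 - 4654402/1288479 = -11695024369/1288479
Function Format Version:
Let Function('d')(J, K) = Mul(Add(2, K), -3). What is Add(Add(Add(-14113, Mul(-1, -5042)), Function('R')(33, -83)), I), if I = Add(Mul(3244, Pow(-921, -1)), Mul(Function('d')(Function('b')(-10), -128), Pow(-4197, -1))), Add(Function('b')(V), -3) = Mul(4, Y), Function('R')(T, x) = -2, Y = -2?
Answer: Rational(-11695024369, 1288479) ≈ -9076.6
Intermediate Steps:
Function('b')(V) = -5 (Function('b')(V) = Add(3, Mul(4, -2)) = Add(3, -8) = -5)
Function('d')(J, K) = Add(-6, Mul(-3, K))
I = Rational(-4654402, 1288479) (I = Add(Mul(3244, Pow(-921, -1)), Mul(Add(-6, Mul(-3, -128)), Pow(-4197, -1))) = Add(Mul(3244, Rational(-1, 921)), Mul(Add(-6, 384), Rational(-1, 4197))) = Add(Rational(-3244, 921), Mul(378, Rational(-1, 4197))) = Add(Rational(-3244, 921), Rational(-126, 1399)) = Rational(-4654402, 1288479) ≈ -3.6123)
Add(Add(Add(-14113, Mul(-1, -5042)), Function('R')(33, -83)), I) = Add(Add(Add(-14113, Mul(-1, -5042)), -2), Rational(-4654402, 1288479)) = Add(Add(Add(-14113, 5042), -2), Rational(-4654402, 1288479)) = Add(Add(-9071, -2), Rational(-4654402, 1288479)) = Add(-9073, Rational(-4654402, 1288479)) = Rational(-11695024369, 1288479)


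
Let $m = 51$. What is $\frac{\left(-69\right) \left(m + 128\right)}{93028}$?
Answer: $- \frac{12351}{93028} \approx -0.13277$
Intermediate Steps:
$\frac{\left(-69\right) \left(m + 128\right)}{93028} = \frac{\left(-69\right) \left(51 + 128\right)}{93028} = \left(-69\right) 179 \cdot \frac{1}{93028} = \left(-12351\right) \frac{1}{93028} = - \frac{12351}{93028}$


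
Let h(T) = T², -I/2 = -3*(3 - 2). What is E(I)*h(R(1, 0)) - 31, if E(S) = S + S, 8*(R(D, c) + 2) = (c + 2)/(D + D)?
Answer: 179/16 ≈ 11.188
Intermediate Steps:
R(D, c) = -2 + (2 + c)/(16*D) (R(D, c) = -2 + ((c + 2)/(D + D))/8 = -2 + ((2 + c)/((2*D)))/8 = -2 + ((2 + c)*(1/(2*D)))/8 = -2 + ((2 + c)/(2*D))/8 = -2 + (2 + c)/(16*D))
I = 6 (I = -(-6)*(3 - 2) = -(-6) = -2*(-3) = 6)
E(S) = 2*S
E(I)*h(R(1, 0)) - 31 = (2*6)*((1/16)*(2 + 0 - 32*1)/1)² - 31 = 12*((1/16)*1*(2 + 0 - 32))² - 31 = 12*((1/16)*1*(-30))² - 31 = 12*(-15/8)² - 31 = 12*(225/64) - 31 = 675/16 - 31 = 179/16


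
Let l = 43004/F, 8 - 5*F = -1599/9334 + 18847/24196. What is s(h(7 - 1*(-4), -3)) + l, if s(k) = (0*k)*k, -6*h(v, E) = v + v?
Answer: 1867741987280/64212893 ≈ 29087.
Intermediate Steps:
h(v, E) = -v/3 (h(v, E) = -(v + v)/6 = -v/3)
s(k) = 0 (s(k) = 0*k = 0)
F = 64212893/43431820 (F = 8/5 - (-1599/9334 + 18847/24196)/5 = 8/5 - (-1599*1/9334 + 18847*(1/24196))/5 = 8/5 - (-123/718 + 18847/24196)/5 = 8/5 - ⅕*5278019/8686364 = 8/5 - 5278019/43431820 = 64212893/43431820 ≈ 1.4785)
l = 1867741987280/64212893 (l = 43004/(64212893/43431820) = 43004*(43431820/64212893) = 1867741987280/64212893 ≈ 29087.)
s(h(7 - 1*(-4), -3)) + l = 0 + 1867741987280/64212893 = 1867741987280/64212893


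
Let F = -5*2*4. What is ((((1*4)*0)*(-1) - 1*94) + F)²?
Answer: 17956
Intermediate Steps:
F = -40 (F = -10*4 = -40)
((((1*4)*0)*(-1) - 1*94) + F)² = ((((1*4)*0)*(-1) - 1*94) - 40)² = (((4*0)*(-1) - 94) - 40)² = ((0*(-1) - 94) - 40)² = ((0 - 94) - 40)² = (-94 - 40)² = (-134)² = 17956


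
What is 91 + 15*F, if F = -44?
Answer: -569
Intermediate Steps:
91 + 15*F = 91 + 15*(-44) = 91 - 660 = -569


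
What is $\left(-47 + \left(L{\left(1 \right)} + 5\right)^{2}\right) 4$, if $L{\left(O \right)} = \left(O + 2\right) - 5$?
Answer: $-152$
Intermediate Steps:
$L{\left(O \right)} = -3 + O$ ($L{\left(O \right)} = \left(2 + O\right) - 5 = -3 + O$)
$\left(-47 + \left(L{\left(1 \right)} + 5\right)^{2}\right) 4 = \left(-47 + \left(\left(-3 + 1\right) + 5\right)^{2}\right) 4 = \left(-47 + \left(-2 + 5\right)^{2}\right) 4 = \left(-47 + 3^{2}\right) 4 = \left(-47 + 9\right) 4 = \left(-38\right) 4 = -152$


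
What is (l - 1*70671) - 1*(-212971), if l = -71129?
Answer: 71171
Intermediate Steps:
(l - 1*70671) - 1*(-212971) = (-71129 - 1*70671) - 1*(-212971) = (-71129 - 70671) + 212971 = -141800 + 212971 = 71171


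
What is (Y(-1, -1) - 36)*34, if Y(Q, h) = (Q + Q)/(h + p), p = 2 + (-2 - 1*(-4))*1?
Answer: -3740/3 ≈ -1246.7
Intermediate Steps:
p = 4 (p = 2 + (-2 + 4)*1 = 2 + 2*1 = 2 + 2 = 4)
Y(Q, h) = 2*Q/(4 + h) (Y(Q, h) = (Q + Q)/(h + 4) = (2*Q)/(4 + h) = 2*Q/(4 + h))
(Y(-1, -1) - 36)*34 = (2*(-1)/(4 - 1) - 36)*34 = (2*(-1)/3 - 36)*34 = (2*(-1)*(⅓) - 36)*34 = (-⅔ - 36)*34 = -110/3*34 = -3740/3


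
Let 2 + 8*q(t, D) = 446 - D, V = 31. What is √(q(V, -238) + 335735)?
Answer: 1159/2 ≈ 579.50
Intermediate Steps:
q(t, D) = 111/2 - D/8 (q(t, D) = -¼ + (446 - D)/8 = -¼ + (223/4 - D/8) = 111/2 - D/8)
√(q(V, -238) + 335735) = √((111/2 - ⅛*(-238)) + 335735) = √((111/2 + 119/4) + 335735) = √(341/4 + 335735) = √(1343281/4) = 1159/2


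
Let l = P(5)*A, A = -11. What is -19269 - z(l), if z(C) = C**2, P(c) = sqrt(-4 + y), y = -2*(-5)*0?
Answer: -18785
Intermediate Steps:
y = 0 (y = 10*0 = 0)
P(c) = 2*I (P(c) = sqrt(-4 + 0) = sqrt(-4) = 2*I)
l = -22*I (l = (2*I)*(-11) = -22*I ≈ -22.0*I)
-19269 - z(l) = -19269 - (-22*I)**2 = -19269 - 1*(-484) = -19269 + 484 = -18785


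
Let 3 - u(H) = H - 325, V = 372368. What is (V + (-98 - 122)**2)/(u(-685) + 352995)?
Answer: 52596/44251 ≈ 1.1886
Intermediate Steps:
u(H) = 328 - H (u(H) = 3 - (H - 325) = 3 - (-325 + H) = 3 + (325 - H) = 328 - H)
(V + (-98 - 122)**2)/(u(-685) + 352995) = (372368 + (-98 - 122)**2)/((328 - 1*(-685)) + 352995) = (372368 + (-220)**2)/((328 + 685) + 352995) = (372368 + 48400)/(1013 + 352995) = 420768/354008 = 420768*(1/354008) = 52596/44251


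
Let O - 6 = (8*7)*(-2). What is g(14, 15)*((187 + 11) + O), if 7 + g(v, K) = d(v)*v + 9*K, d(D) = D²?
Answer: 264224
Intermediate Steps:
g(v, K) = -7 + v³ + 9*K (g(v, K) = -7 + (v²*v + 9*K) = -7 + (v³ + 9*K) = -7 + v³ + 9*K)
O = -106 (O = 6 + (8*7)*(-2) = 6 + 56*(-2) = 6 - 112 = -106)
g(14, 15)*((187 + 11) + O) = (-7 + 14³ + 9*15)*((187 + 11) - 106) = (-7 + 2744 + 135)*(198 - 106) = 2872*92 = 264224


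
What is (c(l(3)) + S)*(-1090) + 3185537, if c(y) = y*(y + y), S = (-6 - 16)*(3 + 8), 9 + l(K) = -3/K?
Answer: 3231317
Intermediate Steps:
l(K) = -9 - 3/K
S = -242 (S = -22*11 = -242)
c(y) = 2*y² (c(y) = y*(2*y) = 2*y²)
(c(l(3)) + S)*(-1090) + 3185537 = (2*(-9 - 3/3)² - 242)*(-1090) + 3185537 = (2*(-9 - 3*⅓)² - 242)*(-1090) + 3185537 = (2*(-9 - 1)² - 242)*(-1090) + 3185537 = (2*(-10)² - 242)*(-1090) + 3185537 = (2*100 - 242)*(-1090) + 3185537 = (200 - 242)*(-1090) + 3185537 = -42*(-1090) + 3185537 = 45780 + 3185537 = 3231317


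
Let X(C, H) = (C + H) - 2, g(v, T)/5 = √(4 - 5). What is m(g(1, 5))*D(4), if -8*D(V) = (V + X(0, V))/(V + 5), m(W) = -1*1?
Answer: 1/12 ≈ 0.083333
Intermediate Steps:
g(v, T) = 5*I (g(v, T) = 5*√(4 - 5) = 5*√(-1) = 5*I)
X(C, H) = -2 + C + H
m(W) = -1
D(V) = -(-2 + 2*V)/(8*(5 + V)) (D(V) = -(V + (-2 + 0 + V))/(8*(V + 5)) = -(V + (-2 + V))/(8*(5 + V)) = -(-2 + 2*V)/(8*(5 + V)))
m(g(1, 5))*D(4) = -(1 - 1*4)/(4*(5 + 4)) = -(1 - 4)/(4*9) = -(-3)/(4*9) = -1*(-1/12) = 1/12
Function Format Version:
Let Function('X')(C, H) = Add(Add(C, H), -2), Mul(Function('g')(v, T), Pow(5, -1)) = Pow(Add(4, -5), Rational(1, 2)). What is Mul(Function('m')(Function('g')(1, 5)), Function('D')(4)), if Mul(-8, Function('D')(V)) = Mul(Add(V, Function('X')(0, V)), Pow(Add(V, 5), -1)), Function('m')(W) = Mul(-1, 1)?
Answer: Rational(1, 12) ≈ 0.083333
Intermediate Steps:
Function('g')(v, T) = Mul(5, I) (Function('g')(v, T) = Mul(5, Pow(Add(4, -5), Rational(1, 2))) = Mul(5, Pow(-1, Rational(1, 2))) = Mul(5, I))
Function('X')(C, H) = Add(-2, C, H)
Function('m')(W) = -1
Function('D')(V) = Mul(Rational(-1, 8), Pow(Add(5, V), -1), Add(-2, Mul(2, V))) (Function('D')(V) = Mul(Rational(-1, 8), Mul(Add(V, Add(-2, 0, V)), Pow(Add(V, 5), -1))) = Mul(Rational(-1, 8), Mul(Add(V, Add(-2, V)), Pow(Add(5, V), -1))) = Mul(Rational(-1, 8), Mul(Add(-2, Mul(2, V)), Pow(Add(5, V), -1))) = Mul(Rational(-1, 8), Mul(Pow(Add(5, V), -1), Add(-2, Mul(2, V)))) = Mul(Rational(-1, 8), Pow(Add(5, V), -1), Add(-2, Mul(2, V))))
Mul(Function('m')(Function('g')(1, 5)), Function('D')(4)) = Mul(-1, Mul(Rational(1, 4), Pow(Add(5, 4), -1), Add(1, Mul(-1, 4)))) = Mul(-1, Mul(Rational(1, 4), Pow(9, -1), Add(1, -4))) = Mul(-1, Mul(Rational(1, 4), Rational(1, 9), -3)) = Mul(-1, Rational(-1, 12)) = Rational(1, 12)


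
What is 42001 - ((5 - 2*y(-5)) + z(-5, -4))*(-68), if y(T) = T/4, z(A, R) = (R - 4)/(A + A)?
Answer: 212827/5 ≈ 42565.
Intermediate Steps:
z(A, R) = (-4 + R)/(2*A) (z(A, R) = (-4 + R)/((2*A)) = (-4 + R)*(1/(2*A)) = (-4 + R)/(2*A))
y(T) = T/4 (y(T) = T*(¼) = T/4)
42001 - ((5 - 2*y(-5)) + z(-5, -4))*(-68) = 42001 - ((5 - (-5)/2) + (½)*(-4 - 4)/(-5))*(-68) = 42001 - ((5 - 2*(-5/4)) + (½)*(-⅕)*(-8))*(-68) = 42001 - ((5 + 5/2) + ⅘)*(-68) = 42001 - (15/2 + ⅘)*(-68) = 42001 - 83*(-68)/10 = 42001 - 1*(-2822/5) = 42001 + 2822/5 = 212827/5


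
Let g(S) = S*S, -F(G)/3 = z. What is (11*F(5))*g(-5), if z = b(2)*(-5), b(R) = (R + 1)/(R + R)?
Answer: 12375/4 ≈ 3093.8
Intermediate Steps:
b(R) = (1 + R)/(2*R) (b(R) = (1 + R)/((2*R)) = (1 + R)*(1/(2*R)) = (1 + R)/(2*R))
z = -15/4 (z = ((½)*(1 + 2)/2)*(-5) = ((½)*(½)*3)*(-5) = (¾)*(-5) = -15/4 ≈ -3.7500)
F(G) = 45/4 (F(G) = -3*(-15/4) = 45/4)
g(S) = S²
(11*F(5))*g(-5) = (11*(45/4))*(-5)² = (495/4)*25 = 12375/4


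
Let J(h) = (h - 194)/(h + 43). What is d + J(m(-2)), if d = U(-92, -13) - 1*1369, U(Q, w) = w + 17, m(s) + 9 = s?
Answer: -43885/32 ≈ -1371.4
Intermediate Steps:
m(s) = -9 + s
J(h) = (-194 + h)/(43 + h)
U(Q, w) = 17 + w
d = -1365 (d = (17 - 13) - 1*1369 = 4 - 1369 = -1365)
d + J(m(-2)) = -1365 + (-194 + (-9 - 2))/(43 + (-9 - 2)) = -1365 + (-194 - 11)/(43 - 11) = -1365 - 205/32 = -43885/32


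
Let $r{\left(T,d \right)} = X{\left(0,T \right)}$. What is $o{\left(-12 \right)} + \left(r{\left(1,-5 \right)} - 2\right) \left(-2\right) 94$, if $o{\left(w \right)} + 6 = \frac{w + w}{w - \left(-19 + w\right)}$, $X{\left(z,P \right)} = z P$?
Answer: $\frac{7006}{19} \approx 368.74$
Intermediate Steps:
$X{\left(z,P \right)} = P z$
$r{\left(T,d \right)} = 0$ ($r{\left(T,d \right)} = T 0 = 0$)
$o{\left(w \right)} = -6 + \frac{2 w}{19}$ ($o{\left(w \right)} = -6 + \frac{w + w}{w - \left(-19 + w\right)} = -6 + \frac{2 w}{19}$)
$o{\left(-12 \right)} + \left(r{\left(1,-5 \right)} - 2\right) \left(-2\right) 94 = \left(-6 + \frac{2}{19} \left(-12\right)\right) + \left(0 - 2\right) \left(-2\right) 94 = \left(-6 - \frac{24}{19}\right) + \left(-2\right) \left(-2\right) 94 = - \frac{138}{19} + 4 \cdot 94 = - \frac{138}{19} + 376 = \frac{7006}{19}$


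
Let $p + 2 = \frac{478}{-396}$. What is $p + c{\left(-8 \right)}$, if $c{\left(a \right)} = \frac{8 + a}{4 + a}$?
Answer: $- \frac{635}{198} \approx -3.2071$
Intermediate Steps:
$p = - \frac{635}{198}$ ($p = -2 + \frac{478}{-396} = -2 + 478 \left(- \frac{1}{396}\right) = -2 - \frac{239}{198} = - \frac{635}{198} \approx -3.2071$)
$c{\left(a \right)} = \frac{8 + a}{4 + a}$
$p + c{\left(-8 \right)} = - \frac{635}{198} + \frac{8 - 8}{4 - 8} = - \frac{635}{198} + \frac{1}{-4} \cdot 0 = - \frac{635}{198} - 0 = - \frac{635}{198} + 0 = - \frac{635}{198}$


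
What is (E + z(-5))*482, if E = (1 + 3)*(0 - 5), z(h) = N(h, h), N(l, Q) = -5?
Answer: -12050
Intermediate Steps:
z(h) = -5
E = -20 (E = 4*(-5) = -20)
(E + z(-5))*482 = (-20 - 5)*482 = -25*482 = -12050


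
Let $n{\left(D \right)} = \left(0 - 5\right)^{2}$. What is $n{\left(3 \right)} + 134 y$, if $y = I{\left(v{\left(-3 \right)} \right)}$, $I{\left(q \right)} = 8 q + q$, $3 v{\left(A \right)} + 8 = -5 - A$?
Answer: $-3995$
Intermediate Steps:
$v{\left(A \right)} = - \frac{13}{3} - \frac{A}{3}$ ($v{\left(A \right)} = - \frac{8}{3} + \frac{-5 - A}{3} = - \frac{8}{3} - \left(\frac{5}{3} + \frac{A}{3}\right) = - \frac{13}{3} - \frac{A}{3}$)
$I{\left(q \right)} = 9 q$
$y = -30$ ($y = 9 \left(- \frac{13}{3} - -1\right) = 9 \left(- \frac{13}{3} + 1\right) = 9 \left(- \frac{10}{3}\right) = -30$)
$n{\left(D \right)} = 25$ ($n{\left(D \right)} = \left(0 - 5\right)^{2} = \left(-5\right)^{2} = 25$)
$n{\left(3 \right)} + 134 y = 25 + 134 \left(-30\right) = 25 - 4020 = -3995$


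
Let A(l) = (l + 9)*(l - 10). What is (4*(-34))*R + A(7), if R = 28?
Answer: -3856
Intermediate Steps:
A(l) = (-10 + l)*(9 + l) (A(l) = (9 + l)*(-10 + l) = (-10 + l)*(9 + l))
(4*(-34))*R + A(7) = (4*(-34))*28 + (-90 + 7**2 - 1*7) = -136*28 + (-90 + 49 - 7) = -3808 - 48 = -3856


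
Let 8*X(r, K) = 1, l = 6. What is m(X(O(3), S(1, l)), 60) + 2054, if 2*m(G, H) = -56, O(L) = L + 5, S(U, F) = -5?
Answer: 2026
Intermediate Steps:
O(L) = 5 + L
X(r, K) = ⅛ (X(r, K) = (⅛)*1 = ⅛)
m(G, H) = -28 (m(G, H) = (½)*(-56) = -28)
m(X(O(3), S(1, l)), 60) + 2054 = -28 + 2054 = 2026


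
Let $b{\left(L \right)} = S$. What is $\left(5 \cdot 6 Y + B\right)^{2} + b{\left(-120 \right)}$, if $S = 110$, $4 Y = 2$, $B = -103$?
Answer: $7854$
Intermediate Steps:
$Y = \frac{1}{2}$ ($Y = \frac{1}{4} \cdot 2 = \frac{1}{2} \approx 0.5$)
$b{\left(L \right)} = 110$
$\left(5 \cdot 6 Y + B\right)^{2} + b{\left(-120 \right)} = \left(5 \cdot 6 \cdot \frac{1}{2} - 103\right)^{2} + 110 = \left(30 \cdot \frac{1}{2} - 103\right)^{2} + 110 = \left(15 - 103\right)^{2} + 110 = \left(-88\right)^{2} + 110 = 7744 + 110 = 7854$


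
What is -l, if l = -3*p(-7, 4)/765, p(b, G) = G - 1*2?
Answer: 2/255 ≈ 0.0078431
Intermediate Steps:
p(b, G) = -2 + G (p(b, G) = G - 2 = -2 + G)
l = -2/255 (l = -3*(-2 + 4)/765 = -3*2*(1/765) = -6*1/765 = -2/255 ≈ -0.0078431)
-l = -1*(-2/255) = 2/255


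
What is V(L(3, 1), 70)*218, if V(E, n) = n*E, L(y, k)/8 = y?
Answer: 366240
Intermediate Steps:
L(y, k) = 8*y
V(E, n) = E*n
V(L(3, 1), 70)*218 = ((8*3)*70)*218 = (24*70)*218 = 1680*218 = 366240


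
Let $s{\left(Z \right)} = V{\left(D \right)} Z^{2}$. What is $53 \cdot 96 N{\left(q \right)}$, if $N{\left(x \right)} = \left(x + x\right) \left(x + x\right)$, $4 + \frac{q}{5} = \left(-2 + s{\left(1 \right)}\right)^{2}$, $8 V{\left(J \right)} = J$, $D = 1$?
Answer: $\frac{3819975}{32} \approx 1.1937 \cdot 10^{5}$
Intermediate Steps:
$V{\left(J \right)} = \frac{J}{8}$
$s{\left(Z \right)} = \frac{Z^{2}}{8}$ ($s{\left(Z \right)} = \frac{1}{8} \cdot 1 Z^{2} = \frac{Z^{2}}{8}$)
$q = - \frac{155}{64}$ ($q = -20 + 5 \left(-2 + \frac{1^{2}}{8}\right)^{2} = -20 + 5 \left(-2 + \frac{1}{8} \cdot 1\right)^{2} = -20 + 5 \left(-2 + \frac{1}{8}\right)^{2} = -20 + 5 \left(- \frac{15}{8}\right)^{2} = -20 + 5 \cdot \frac{225}{64} = -20 + \frac{1125}{64} = - \frac{155}{64} \approx -2.4219$)
$N{\left(x \right)} = 4 x^{2}$ ($N{\left(x \right)} = 2 x 2 x = 4 x^{2}$)
$53 \cdot 96 N{\left(q \right)} = 53 \cdot 96 \cdot 4 \left(- \frac{155}{64}\right)^{2} = 5088 \cdot 4 \cdot \frac{24025}{4096} = 5088 \cdot \frac{24025}{1024} = \frac{3819975}{32}$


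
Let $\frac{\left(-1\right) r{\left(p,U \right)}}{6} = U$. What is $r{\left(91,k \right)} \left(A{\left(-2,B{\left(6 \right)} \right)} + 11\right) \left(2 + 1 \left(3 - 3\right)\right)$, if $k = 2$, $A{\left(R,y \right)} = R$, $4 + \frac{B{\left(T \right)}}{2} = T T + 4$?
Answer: $-216$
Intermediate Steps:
$B{\left(T \right)} = 2 T^{2}$ ($B{\left(T \right)} = -8 + 2 \left(T T + 4\right) = -8 + 2 \left(T^{2} + 4\right) = -8 + 2 \left(4 + T^{2}\right) = -8 + \left(8 + 2 T^{2}\right) = 2 T^{2}$)
$r{\left(p,U \right)} = - 6 U$
$r{\left(91,k \right)} \left(A{\left(-2,B{\left(6 \right)} \right)} + 11\right) \left(2 + 1 \left(3 - 3\right)\right) = \left(-6\right) 2 \left(-2 + 11\right) \left(2 + 1 \left(3 - 3\right)\right) = - 12 \cdot 9 \left(2 + 1 \cdot 0\right) = - 12 \cdot 9 \left(2 + 0\right) = - 12 \cdot 9 \cdot 2 = \left(-12\right) 18 = -216$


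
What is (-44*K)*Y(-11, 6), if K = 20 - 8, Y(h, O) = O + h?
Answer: 2640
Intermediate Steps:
K = 12
(-44*K)*Y(-11, 6) = (-44*12)*(6 - 11) = -528*(-5) = 2640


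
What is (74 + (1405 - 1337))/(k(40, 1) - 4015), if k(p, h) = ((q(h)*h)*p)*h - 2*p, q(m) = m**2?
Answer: -142/4055 ≈ -0.035019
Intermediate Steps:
k(p, h) = -2*p + p*h**4 (k(p, h) = ((h**2*h)*p)*h - 2*p = (h**3*p)*h - 2*p = (p*h**3)*h - 2*p = p*h**4 - 2*p = -2*p + p*h**4)
(74 + (1405 - 1337))/(k(40, 1) - 4015) = (74 + (1405 - 1337))/(40*(-2 + 1**4) - 4015) = (74 + 68)/(40*(-2 + 1) - 4015) = 142/(40*(-1) - 4015) = 142/(-40 - 4015) = 142/(-4055) = 142*(-1/4055) = -142/4055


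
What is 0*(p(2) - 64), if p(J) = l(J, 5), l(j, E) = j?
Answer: 0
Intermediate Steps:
p(J) = J
0*(p(2) - 64) = 0*(2 - 64) = 0*(-62) = 0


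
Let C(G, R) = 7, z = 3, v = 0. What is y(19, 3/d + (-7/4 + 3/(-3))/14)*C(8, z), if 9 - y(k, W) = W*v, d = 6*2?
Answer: 63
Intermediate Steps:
d = 12
y(k, W) = 9 (y(k, W) = 9 - W*0 = 9 - 1*0 = 9 + 0 = 9)
y(19, 3/d + (-7/4 + 3/(-3))/14)*C(8, z) = 9*7 = 63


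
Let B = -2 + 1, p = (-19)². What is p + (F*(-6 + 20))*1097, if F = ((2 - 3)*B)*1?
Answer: 15719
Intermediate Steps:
p = 361
B = -1
F = 1 (F = ((2 - 3)*(-1))*1 = -1*(-1)*1 = 1*1 = 1)
p + (F*(-6 + 20))*1097 = 361 + (1*(-6 + 20))*1097 = 361 + (1*14)*1097 = 361 + 14*1097 = 361 + 15358 = 15719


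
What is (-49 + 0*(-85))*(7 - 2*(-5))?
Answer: -833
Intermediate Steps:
(-49 + 0*(-85))*(7 - 2*(-5)) = (-49 + 0)*(7 + 10) = -49*17 = -833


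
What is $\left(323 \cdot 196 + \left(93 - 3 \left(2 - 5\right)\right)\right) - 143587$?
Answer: $-80177$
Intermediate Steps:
$\left(323 \cdot 196 + \left(93 - 3 \left(2 - 5\right)\right)\right) - 143587 = \left(63308 + \left(93 - -9\right)\right) - 143587 = \left(63308 + \left(93 + 9\right)\right) - 143587 = \left(63308 + 102\right) - 143587 = 63410 - 143587 = -80177$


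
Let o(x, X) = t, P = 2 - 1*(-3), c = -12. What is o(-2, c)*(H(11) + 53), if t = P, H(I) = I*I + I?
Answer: 925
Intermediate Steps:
P = 5 (P = 2 + 3 = 5)
H(I) = I + I² (H(I) = I² + I = I + I²)
t = 5
o(x, X) = 5
o(-2, c)*(H(11) + 53) = 5*(11*(1 + 11) + 53) = 5*(11*12 + 53) = 5*(132 + 53) = 5*185 = 925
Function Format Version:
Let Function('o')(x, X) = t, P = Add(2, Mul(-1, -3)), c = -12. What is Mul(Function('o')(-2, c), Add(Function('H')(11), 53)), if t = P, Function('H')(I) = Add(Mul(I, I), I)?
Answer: 925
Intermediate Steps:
P = 5 (P = Add(2, 3) = 5)
Function('H')(I) = Add(I, Pow(I, 2)) (Function('H')(I) = Add(Pow(I, 2), I) = Add(I, Pow(I, 2)))
t = 5
Function('o')(x, X) = 5
Mul(Function('o')(-2, c), Add(Function('H')(11), 53)) = Mul(5, Add(Mul(11, Add(1, 11)), 53)) = Mul(5, Add(Mul(11, 12), 53)) = Mul(5, Add(132, 53)) = Mul(5, 185) = 925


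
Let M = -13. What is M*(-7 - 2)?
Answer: 117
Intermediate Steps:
M*(-7 - 2) = -13*(-7 - 2) = -13*(-9) = 117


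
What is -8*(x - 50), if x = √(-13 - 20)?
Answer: 400 - 8*I*√33 ≈ 400.0 - 45.956*I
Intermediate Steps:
x = I*√33 (x = √(-33) = I*√33 ≈ 5.7446*I)
-8*(x - 50) = -8*(I*√33 - 50) = -8*(-50 + I*√33) = 400 - 8*I*√33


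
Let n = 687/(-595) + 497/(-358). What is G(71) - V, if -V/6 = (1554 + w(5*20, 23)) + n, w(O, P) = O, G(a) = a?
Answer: 1062892492/106505 ≈ 9979.8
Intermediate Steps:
n = -541661/213010 (n = 687*(-1/595) + 497*(-1/358) = -687/595 - 497/358 = -541661/213010 ≈ -2.5429)
V = -1055330637/106505 (V = -6*((1554 + 5*20) - 541661/213010) = -6*((1554 + 100) - 541661/213010) = -6*(1654 - 541661/213010) = -6*351776879/213010 = -1055330637/106505 ≈ -9908.8)
G(71) - V = 71 - 1*(-1055330637/106505) = 71 + 1055330637/106505 = 1062892492/106505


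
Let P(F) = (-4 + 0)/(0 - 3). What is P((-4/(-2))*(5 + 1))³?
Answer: 64/27 ≈ 2.3704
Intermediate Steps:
P(F) = 4/3 (P(F) = -4/(-3) = -4*(-⅓) = 4/3)
P((-4/(-2))*(5 + 1))³ = (4/3)³ = 64/27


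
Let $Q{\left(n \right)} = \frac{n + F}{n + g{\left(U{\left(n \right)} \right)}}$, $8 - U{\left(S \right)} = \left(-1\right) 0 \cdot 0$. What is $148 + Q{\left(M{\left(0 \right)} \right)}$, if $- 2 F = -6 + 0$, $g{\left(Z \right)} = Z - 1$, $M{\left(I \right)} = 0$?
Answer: $\frac{1039}{7} \approx 148.43$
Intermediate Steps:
$U{\left(S \right)} = 8$ ($U{\left(S \right)} = 8 - \left(-1\right) 0 \cdot 0 = 8 - 0 \cdot 0 = 8 - 0 = 8 + 0 = 8$)
$g{\left(Z \right)} = -1 + Z$
$F = 3$ ($F = - \frac{-6 + 0}{2} = \left(- \frac{1}{2}\right) \left(-6\right) = 3$)
$Q{\left(n \right)} = \frac{3 + n}{7 + n}$ ($Q{\left(n \right)} = \frac{n + 3}{n + \left(-1 + 8\right)} = \frac{3 + n}{n + 7} = \frac{3 + n}{7 + n}$)
$148 + Q{\left(M{\left(0 \right)} \right)} = 148 + \frac{3 + 0}{7 + 0} = 148 + \frac{1}{7} \cdot 3 = 148 + \frac{3}{7} = \frac{1039}{7}$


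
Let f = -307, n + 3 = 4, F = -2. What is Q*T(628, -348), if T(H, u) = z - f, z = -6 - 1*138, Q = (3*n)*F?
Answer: -978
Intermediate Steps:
n = 1 (n = -3 + 4 = 1)
Q = -6 (Q = (3*1)*(-2) = 3*(-2) = -6)
z = -144 (z = -6 - 138 = -144)
T(H, u) = 163 (T(H, u) = -144 - 1*(-307) = -144 + 307 = 163)
Q*T(628, -348) = -6*163 = -978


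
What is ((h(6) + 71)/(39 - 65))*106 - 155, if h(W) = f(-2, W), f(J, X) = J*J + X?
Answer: -6308/13 ≈ -485.23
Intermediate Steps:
f(J, X) = X + J² (f(J, X) = J² + X = X + J²)
h(W) = 4 + W (h(W) = W + (-2)² = W + 4 = 4 + W)
((h(6) + 71)/(39 - 65))*106 - 155 = (((4 + 6) + 71)/(39 - 65))*106 - 155 = ((10 + 71)/(-26))*106 - 155 = (81*(-1/26))*106 - 155 = -81/26*106 - 155 = -4293/13 - 155 = -6308/13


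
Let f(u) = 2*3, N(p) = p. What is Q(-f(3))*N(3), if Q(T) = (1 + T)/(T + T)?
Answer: 5/4 ≈ 1.2500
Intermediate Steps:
f(u) = 6
Q(T) = (1 + T)/(2*T) (Q(T) = (1 + T)/((2*T)) = (1 + T)*(1/(2*T)) = (1 + T)/(2*T))
Q(-f(3))*N(3) = ((1 - 1*6)/(2*((-1*6))))*3 = ((½)*(1 - 6)/(-6))*3 = ((½)*(-⅙)*(-5))*3 = (5/12)*3 = 5/4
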